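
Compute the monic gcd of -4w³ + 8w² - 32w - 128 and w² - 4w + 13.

1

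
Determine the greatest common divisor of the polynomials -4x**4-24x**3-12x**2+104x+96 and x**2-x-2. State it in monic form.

x**2-x-2

Repeated division with remainder:
  -4x**4-24x**3-12x**2+104x+96 = (-4x**2-28x-48)(x**2-x-2) + (0)
The last nonzero remainder x**2-x-2 is already monic.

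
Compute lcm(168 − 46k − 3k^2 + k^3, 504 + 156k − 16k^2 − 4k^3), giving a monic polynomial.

Apply the Euclidean algorithm:
  k^3 − 3k^2 − 46k + 168 = (−1/4)(−4k^3 − 16k^2 + 156k + 504) + (−7k^2 − 7k + 294)
  −4k^3 − 16k^2 + 156k + 504 = ((4/7)k + 12/7)(−7k^2 − 7k + 294) + (0)
Last nonzero remainder: −7k^2 − 7k + 294. Dividing through by −7 gives the monic gcd k^2 + k − 42.
Then lcm(f, g) = f·g / gcd(f, g); expanding and making the result monic gives the answer.

504 + 30k − 55k^2 + k^4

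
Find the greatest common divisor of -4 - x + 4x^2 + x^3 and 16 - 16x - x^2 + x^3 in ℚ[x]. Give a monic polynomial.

-4 + 3x + x^2

Euclidean algorithm in ℚ[x]:
  x^3 + 4x^2 - x - 4 = (x^3 - x^2 - 16x + 16) + (5x^2 + 15x - 20)
  x^3 - x^2 - 16x + 16 = ((1/5)x - 4/5)(5x^2 + 15x - 20) + (0)
Last nonzero remainder: 5x^2 + 15x - 20. Dividing through by 5 gives the monic gcd x^2 + 3x - 4.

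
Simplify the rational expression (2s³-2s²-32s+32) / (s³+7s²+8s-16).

By polynomial division,
  2s³-2s²-32s+32 = (2)(s³+7s²+8s-16) + (-16s²-48s+64)
  s³+7s²+8s-16 = (-(1/16)s-1/4)(-16s²-48s+64) + (0)
Last nonzero remainder: -16s²-48s+64. Dividing through by -16 gives the monic gcd s²+3s-4.
Cancel s²+3s-4 from numerator and denominator to get the reduced form.

(2s-8)/(s+4)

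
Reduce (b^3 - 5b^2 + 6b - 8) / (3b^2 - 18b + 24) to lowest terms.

Euclidean algorithm in ℚ[b]:
  b^3 - 5b^2 + 6b - 8 = ((1/3)b + 1/3)(3b^2 - 18b + 24) + (4b - 16)
  3b^2 - 18b + 24 = ((3/4)b - 3/2)(4b - 16) + (0)
Last nonzero remainder: 4b - 16. Dividing through by 4 gives the monic gcd b - 4.
Cancel b - 4 from numerator and denominator to get the reduced form.

(b^2 - b + 2)/(3b - 6)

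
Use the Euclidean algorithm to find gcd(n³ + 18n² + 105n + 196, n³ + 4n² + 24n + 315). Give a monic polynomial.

By polynomial division,
  n³ + 18n² + 105n + 196 = (n³ + 4n² + 24n + 315) + (14n² + 81n - 119)
  n³ + 4n² + 24n + 315 = ((1/14)n - 25/196)(14n² + 81n - 119) + ((8395/196)n + 8395/28)
  14n² + 81n - 119 = ((2744/8395)n - 3332/8395)((8395/196)n + 8395/28) + (0)
Last nonzero remainder: (8395/196)n + 8395/28. Dividing through by 8395/196 gives the monic gcd n + 7.

n + 7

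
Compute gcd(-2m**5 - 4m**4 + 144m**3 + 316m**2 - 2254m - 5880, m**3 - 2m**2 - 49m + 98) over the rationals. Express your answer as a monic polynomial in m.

m**2 - 49

Apply the Euclidean algorithm:
  -2m**5 - 4m**4 + 144m**3 + 316m**2 - 2254m - 5880 = (-2m**2 - 8m + 30)(m**3 - 2m**2 - 49m + 98) + (180m**2 - 8820)
  m**3 - 2m**2 - 49m + 98 = ((1/180)m - 1/90)(180m**2 - 8820) + (0)
Last nonzero remainder: 180m**2 - 8820. Dividing through by 180 gives the monic gcd m**2 - 49.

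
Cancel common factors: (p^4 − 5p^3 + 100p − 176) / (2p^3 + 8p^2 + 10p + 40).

Repeated division with remainder:
  p^4 − 5p^3 + 100p − 176 = ((1/2)p − 9/2)(2p^3 + 8p^2 + 10p + 40) + (31p^2 + 125p + 4)
  2p^3 + 8p^2 + 10p + 40 = ((2/31)p − 2/961)(31p^2 + 125p + 4) + ((9612/961)p + 38448/961)
  31p^2 + 125p + 4 = ((29791/9612)p + 961/9612)((9612/961)p + 38448/961) + (0)
Last nonzero remainder: (9612/961)p + 38448/961. Dividing through by 9612/961 gives the monic gcd p + 4.
Cancel p + 4 from numerator and denominator to get the reduced form.

(p^3 − 9p^2 + 36p − 44)/(2p^2 + 10)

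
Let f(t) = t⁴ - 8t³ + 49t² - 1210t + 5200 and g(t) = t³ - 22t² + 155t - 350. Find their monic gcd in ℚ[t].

Repeated division with remainder:
  t⁴ - 8t³ + 49t² - 1210t + 5200 = (t + 14)(t³ - 22t² + 155t - 350) + (202t² - 3030t + 10100)
  t³ - 22t² + 155t - 350 = ((1/202)t - 7/202)(202t² - 3030t + 10100) + (0)
Last nonzero remainder: 202t² - 3030t + 10100. Dividing through by 202 gives the monic gcd t² - 15t + 50.

t² - 15t + 50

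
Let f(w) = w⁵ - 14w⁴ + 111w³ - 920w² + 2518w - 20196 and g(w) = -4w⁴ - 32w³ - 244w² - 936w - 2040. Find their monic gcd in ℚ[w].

w² + 2w + 34

By polynomial division,
  w⁵ - 14w⁴ + 111w³ - 920w² + 2518w - 20196 = (-(1/4)w + 11/2)(-4w⁴ - 32w³ - 244w² - 936w - 2040) + (226w³ + 188w² + 7156w - 8976)
  -4w⁴ - 32w³ - 244w² - 936w - 2040 = (-(2/113)w - 1620/12769)(226w³ + 188w² + 7156w - 8976) + (-(1193820/12769)w² - (2387640/12769)w - 40589880/12769)
  226w³ + 188w² + 7156w - 8976 = (-(1442897/596910)w + 280918/99485)(-(1193820/12769)w² - (2387640/12769)w - 40589880/12769) + (0)
Last nonzero remainder: -(1193820/12769)w² - (2387640/12769)w - 40589880/12769. Dividing through by -1193820/12769 gives the monic gcd w² + 2w + 34.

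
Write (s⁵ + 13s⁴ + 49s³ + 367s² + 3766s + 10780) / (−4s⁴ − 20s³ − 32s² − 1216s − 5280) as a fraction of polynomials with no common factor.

(−s² − 14s − 49)/(4s + 24)

Euclidean algorithm in ℚ[s]:
  s⁵ + 13s⁴ + 49s³ + 367s² + 3766s + 10780 = (−(1/4)s − 2)(−4s⁴ − 20s³ − 32s² − 1216s − 5280) + (s³ − s² + 14s + 220)
  −4s⁴ − 20s³ − 32s² − 1216s − 5280 = (−4s − 24)(s³ − s² + 14s + 220) + (0)
The last nonzero remainder s³ − s² + 14s + 220 is already monic.
Cancel s³ − s² + 14s + 220 from numerator and denominator to get the reduced form.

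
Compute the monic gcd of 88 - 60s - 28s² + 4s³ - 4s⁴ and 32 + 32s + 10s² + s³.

2 + s

Apply the Euclidean algorithm:
  -4s⁴ + 4s³ - 28s² - 60s + 88 = (-4s + 44)(s³ + 10s² + 32s + 32) + (-340s² - 1340s - 1320)
  s³ + 10s² + 32s + 32 = (-(1/340)s - 103/5780)(-340s² - 1340s - 1320) + ((1225/289)s + 2450/289)
  -340s² - 1340s - 1320 = (-(19652/245)s - 38148/245)((1225/289)s + 2450/289) + (0)
Last nonzero remainder: (1225/289)s + 2450/289. Dividing through by 1225/289 gives the monic gcd s + 2.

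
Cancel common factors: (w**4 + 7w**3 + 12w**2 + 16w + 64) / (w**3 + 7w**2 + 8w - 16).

(w**2 - w + 4)/(w - 1)

Repeated division with remainder:
  w**4 + 7w**3 + 12w**2 + 16w + 64 = (w)(w**3 + 7w**2 + 8w - 16) + (4w**2 + 32w + 64)
  w**3 + 7w**2 + 8w - 16 = ((1/4)w - 1/4)(4w**2 + 32w + 64) + (0)
Last nonzero remainder: 4w**2 + 32w + 64. Dividing through by 4 gives the monic gcd w**2 + 8w + 16.
Cancel w**2 + 8w + 16 from numerator and denominator to get the reduced form.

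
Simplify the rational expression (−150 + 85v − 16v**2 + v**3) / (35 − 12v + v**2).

(30 − 11v + v**2)/(−7 + v)

Euclidean algorithm in ℚ[v]:
  v**3 − 16v**2 + 85v − 150 = (v − 4)(v**2 − 12v + 35) + (2v − 10)
  v**2 − 12v + 35 = ((1/2)v − 7/2)(2v − 10) + (0)
Last nonzero remainder: 2v − 10. Dividing through by 2 gives the monic gcd v − 5.
Cancel v − 5 from numerator and denominator to get the reduced form.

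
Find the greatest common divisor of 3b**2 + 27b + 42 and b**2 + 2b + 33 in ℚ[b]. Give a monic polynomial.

Repeated division with remainder:
  3b**2 + 27b + 42 = (3)(b**2 + 2b + 33) + (21b - 57)
  b**2 + 2b + 33 = ((1/21)b + 11/49)(21b - 57) + (2244/49)
  21b - 57 = ((343/748)b - 931/748)(2244/49) + (0)
The last nonzero remainder is the constant 2244/49, so the polynomials are coprime and gcd = 1.

1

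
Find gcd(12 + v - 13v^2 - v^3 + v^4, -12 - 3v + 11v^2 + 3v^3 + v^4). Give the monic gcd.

Apply the Euclidean algorithm:
  v^4 - v^3 - 13v^2 + v + 12 = (v^4 + 3v^3 + 11v^2 - 3v - 12) + (-4v^3 - 24v^2 + 4v + 24)
  v^4 + 3v^3 + 11v^2 - 3v - 12 = (-(1/4)v + 3/4)(-4v^3 - 24v^2 + 4v + 24) + (30v^2 - 30)
  -4v^3 - 24v^2 + 4v + 24 = (-(2/15)v - 4/5)(30v^2 - 30) + (0)
Last nonzero remainder: 30v^2 - 30. Dividing through by 30 gives the monic gcd v^2 - 1.

-1 + v^2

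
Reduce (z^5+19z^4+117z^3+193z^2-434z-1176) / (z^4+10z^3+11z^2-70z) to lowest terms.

(z^3+14z^2+61z+84)/(z^2+5z)

By polynomial division,
  z^5+19z^4+117z^3+193z^2-434z-1176 = (z+9)(z^4+10z^3+11z^2-70z) + (16z^3+164z^2+196z-1176)
  z^4+10z^3+11z^2-70z = ((1/16)z-1/64)(16z^3+164z^2+196z-1176) + ((21/16)z^2+(105/16)z-147/8)
  16z^3+164z^2+196z-1176 = ((256/21)z+64)((21/16)z^2+(105/16)z-147/8) + (0)
Last nonzero remainder: (21/16)z^2+(105/16)z-147/8. Dividing through by 21/16 gives the monic gcd z^2+5z-14.
Cancel z^2+5z-14 from numerator and denominator to get the reduced form.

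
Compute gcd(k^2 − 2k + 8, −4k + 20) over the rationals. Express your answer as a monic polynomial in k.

1

Repeated division with remainder:
  k^2 − 2k + 8 = (−(1/4)k − 3/4)(−4k + 20) + (23)
  −4k + 20 = (−(4/23)k + 20/23)(23) + (0)
The last nonzero remainder is the constant 23, so the polynomials are coprime and gcd = 1.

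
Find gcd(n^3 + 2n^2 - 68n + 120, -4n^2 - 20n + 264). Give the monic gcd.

n - 6

Apply the Euclidean algorithm:
  n^3 + 2n^2 - 68n + 120 = (-(1/4)n + 3/4)(-4n^2 - 20n + 264) + (13n - 78)
  -4n^2 - 20n + 264 = (-(4/13)n - 44/13)(13n - 78) + (0)
Last nonzero remainder: 13n - 78. Dividing through by 13 gives the monic gcd n - 6.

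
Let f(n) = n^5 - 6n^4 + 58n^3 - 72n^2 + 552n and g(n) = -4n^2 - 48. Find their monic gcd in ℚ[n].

Repeated division with remainder:
  n^5 - 6n^4 + 58n^3 - 72n^2 + 552n = (-(1/4)n^3 + (3/2)n^2 - (23/2)n)(-4n^2 - 48) + (0)
Last nonzero remainder: -4n^2 - 48. Dividing through by -4 gives the monic gcd n^2 + 12.

n^2 + 12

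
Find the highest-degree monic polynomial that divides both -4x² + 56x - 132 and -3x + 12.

1

Repeated division with remainder:
  -4x² + 56x - 132 = ((4/3)x - 40/3)(-3x + 12) + (28)
  -3x + 12 = (-(3/28)x + 3/7)(28) + (0)
The last nonzero remainder is the constant 28, so the polynomials are coprime and gcd = 1.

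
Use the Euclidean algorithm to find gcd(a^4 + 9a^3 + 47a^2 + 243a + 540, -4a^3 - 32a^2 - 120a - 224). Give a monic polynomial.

a + 4

By polynomial division,
  a^4 + 9a^3 + 47a^2 + 243a + 540 = (-(1/4)a - 1/4)(-4a^3 - 32a^2 - 120a - 224) + (9a^2 + 157a + 484)
  -4a^3 - 32a^2 - 120a - 224 = (-(4/9)a + 340/81)(9a^2 + 157a + 484) + (-(45676/81)a - 182704/81)
  9a^2 + 157a + 484 = (-(729/45676)a - 9801/45676)(-(45676/81)a - 182704/81) + (0)
Last nonzero remainder: -(45676/81)a - 182704/81. Dividing through by -45676/81 gives the monic gcd a + 4.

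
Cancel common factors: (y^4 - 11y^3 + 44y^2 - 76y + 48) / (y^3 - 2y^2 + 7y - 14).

Euclidean algorithm in ℚ[y]:
  y^4 - 11y^3 + 44y^2 - 76y + 48 = (y - 9)(y^3 - 2y^2 + 7y - 14) + (19y^2 + y - 78)
  y^3 - 2y^2 + 7y - 14 = ((1/19)y - 39/361)(19y^2 + y - 78) + ((4048/361)y - 8096/361)
  19y^2 + y - 78 = ((6859/4048)y + 14079/4048)((4048/361)y - 8096/361) + (0)
Last nonzero remainder: (4048/361)y - 8096/361. Dividing through by 4048/361 gives the monic gcd y - 2.
Cancel y - 2 from numerator and denominator to get the reduced form.

(y^3 - 9y^2 + 26y - 24)/(y^2 + 7)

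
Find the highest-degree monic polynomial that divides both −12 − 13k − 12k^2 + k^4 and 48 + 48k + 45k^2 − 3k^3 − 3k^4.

−4 − 3k − 3k^2 + k^3

By polynomial division,
  k^4 − 12k^2 − 13k − 12 = (−1/3)(−3k^4 − 3k^3 + 45k^2 + 48k + 48) + (−k^3 + 3k^2 + 3k + 4)
  −3k^4 − 3k^3 + 45k^2 + 48k + 48 = (3k + 12)(−k^3 + 3k^2 + 3k + 4) + (0)
Last nonzero remainder: −k^3 + 3k^2 + 3k + 4. Dividing through by −1 gives the monic gcd k^3 − 3k^2 − 3k − 4.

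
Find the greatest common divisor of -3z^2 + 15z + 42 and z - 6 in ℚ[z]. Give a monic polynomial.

Euclidean algorithm in ℚ[z]:
  -3z^2 + 15z + 42 = (-3z - 3)(z - 6) + (24)
  z - 6 = ((1/24)z - 1/4)(24) + (0)
The last nonzero remainder is the constant 24, so the polynomials are coprime and gcd = 1.

1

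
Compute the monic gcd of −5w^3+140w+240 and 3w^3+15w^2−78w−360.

By polynomial division,
  −5w^3+140w+240 = (−5/3)(3w^3+15w^2−78w−360) + (25w^2+10w−360)
  3w^3+15w^2−78w−360 = ((3/25)w+69/125)(25w^2+10w−360) + (−(1008/25)w−4032/25)
  25w^2+10w−360 = (−(625/1008)w+125/56)(−(1008/25)w−4032/25) + (0)
Last nonzero remainder: −(1008/25)w−4032/25. Dividing through by −1008/25 gives the monic gcd w+4.

w+4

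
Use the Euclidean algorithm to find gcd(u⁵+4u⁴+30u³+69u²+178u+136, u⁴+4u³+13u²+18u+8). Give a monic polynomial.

Apply the Euclidean algorithm:
  u⁵+4u⁴+30u³+69u²+178u+136 = (u)(u⁴+4u³+13u²+18u+8) + (17u³+51u²+170u+136)
  u⁴+4u³+13u²+18u+8 = ((1/17)u+1/17)(17u³+51u²+170u+136) + (0)
Last nonzero remainder: 17u³+51u²+170u+136. Dividing through by 17 gives the monic gcd u³+3u²+10u+8.

u³+3u²+10u+8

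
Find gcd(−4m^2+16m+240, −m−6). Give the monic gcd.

Repeated division with remainder:
  −4m^2+16m+240 = (4m−40)(−m−6) + (0)
Last nonzero remainder: −m−6. Dividing through by −1 gives the monic gcd m+6.

m+6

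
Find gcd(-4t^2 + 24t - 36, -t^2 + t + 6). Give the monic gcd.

t - 3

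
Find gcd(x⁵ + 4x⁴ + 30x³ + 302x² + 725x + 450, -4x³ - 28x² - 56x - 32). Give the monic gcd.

x² + 3x + 2

Euclidean algorithm in ℚ[x]:
  x⁵ + 4x⁴ + 30x³ + 302x² + 725x + 450 = (-(1/4)x² + (3/4)x - 37/4)(-4x³ - 28x² - 56x - 32) + (77x² + 231x + 154)
  -4x³ - 28x² - 56x - 32 = (-(4/77)x - 16/77)(77x² + 231x + 154) + (0)
Last nonzero remainder: 77x² + 231x + 154. Dividing through by 77 gives the monic gcd x² + 3x + 2.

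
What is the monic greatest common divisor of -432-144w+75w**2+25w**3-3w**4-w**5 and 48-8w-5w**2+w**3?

-12-w+w**2

Apply the Euclidean algorithm:
  -w**5-3w**4+25w**3+75w**2-144w-432 = (-w**2-8w-23)(w**3-5w**2-8w+48) + (-56w**2+56w+672)
  w**3-5w**2-8w+48 = (-(1/56)w+1/14)(-56w**2+56w+672) + (0)
Last nonzero remainder: -56w**2+56w+672. Dividing through by -56 gives the monic gcd w**2-w-12.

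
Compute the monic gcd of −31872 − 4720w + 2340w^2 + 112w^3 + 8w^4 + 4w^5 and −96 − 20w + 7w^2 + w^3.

−96 − 20w + 7w^2 + w^3

Repeated division with remainder:
  4w^5 + 8w^4 + 112w^3 + 2340w^2 − 4720w − 31872 = (4w^2 − 20w + 332)(w^3 + 7w^2 − 20w − 96) + (0)
The last nonzero remainder w^3 + 7w^2 − 20w − 96 is already monic.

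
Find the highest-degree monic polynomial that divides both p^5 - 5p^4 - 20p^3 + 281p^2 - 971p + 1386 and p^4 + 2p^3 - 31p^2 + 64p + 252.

p^3 - 31p + 126

Apply the Euclidean algorithm:
  p^5 - 5p^4 - 20p^3 + 281p^2 - 971p + 1386 = (p - 7)(p^4 + 2p^3 - 31p^2 + 64p + 252) + (25p^3 - 775p + 3150)
  p^4 + 2p^3 - 31p^2 + 64p + 252 = ((1/25)p + 2/25)(25p^3 - 775p + 3150) + (0)
Last nonzero remainder: 25p^3 - 775p + 3150. Dividing through by 25 gives the monic gcd p^3 - 31p + 126.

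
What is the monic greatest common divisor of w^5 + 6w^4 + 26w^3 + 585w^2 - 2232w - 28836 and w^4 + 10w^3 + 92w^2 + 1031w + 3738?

w^3 + 3w^2 + 71w + 534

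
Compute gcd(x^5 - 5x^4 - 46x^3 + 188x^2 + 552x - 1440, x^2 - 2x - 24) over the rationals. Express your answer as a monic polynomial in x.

Apply the Euclidean algorithm:
  x^5 - 5x^4 - 46x^3 + 188x^2 + 552x - 1440 = (x^3 - 3x^2 - 28x + 60)(x^2 - 2x - 24) + (0)
The last nonzero remainder x^2 - 2x - 24 is already monic.

x^2 - 2x - 24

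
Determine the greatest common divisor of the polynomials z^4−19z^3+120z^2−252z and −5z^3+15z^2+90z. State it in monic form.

z^2−6z

Repeated division with remainder:
  z^4−19z^3+120z^2−252z = (−(1/5)z+16/5)(−5z^3+15z^2+90z) + (90z^2−540z)
  −5z^3+15z^2+90z = (−(1/18)z−1/6)(90z^2−540z) + (0)
Last nonzero remainder: 90z^2−540z. Dividing through by 90 gives the monic gcd z^2−6z.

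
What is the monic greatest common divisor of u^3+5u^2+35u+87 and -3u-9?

By polynomial division,
  u^3+5u^2+35u+87 = (-(1/3)u^2-(2/3)u-29/3)(-3u-9) + (0)
Last nonzero remainder: -3u-9. Dividing through by -3 gives the monic gcd u+3.

u+3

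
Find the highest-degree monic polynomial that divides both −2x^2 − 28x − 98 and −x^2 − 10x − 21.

x + 7

Apply the Euclidean algorithm:
  −2x^2 − 28x − 98 = (2)(−x^2 − 10x − 21) + (−8x − 56)
  −x^2 − 10x − 21 = ((1/8)x + 3/8)(−8x − 56) + (0)
Last nonzero remainder: −8x − 56. Dividing through by −8 gives the monic gcd x + 7.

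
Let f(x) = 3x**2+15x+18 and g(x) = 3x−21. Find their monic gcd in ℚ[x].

1

Repeated division with remainder:
  3x**2+15x+18 = (x+12)(3x−21) + (270)
  3x−21 = ((1/90)x−7/90)(270) + (0)
The last nonzero remainder is the constant 270, so the polynomials are coprime and gcd = 1.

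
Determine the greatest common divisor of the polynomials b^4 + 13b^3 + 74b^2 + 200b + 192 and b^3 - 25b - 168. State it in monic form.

b^2 + 7b + 24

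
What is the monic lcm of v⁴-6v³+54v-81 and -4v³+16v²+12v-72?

v⁵-4v⁴-12v³+54v²+27v-162

Euclidean algorithm in ℚ[v]:
  v⁴-6v³+54v-81 = (-(1/4)v+1/2)(-4v³+16v²+12v-72) + (-5v²+30v-45)
  -4v³+16v²+12v-72 = ((4/5)v+8/5)(-5v²+30v-45) + (0)
Last nonzero remainder: -5v²+30v-45. Dividing through by -5 gives the monic gcd v²-6v+9.
Then lcm(f, g) = f·g / gcd(f, g); expanding and making the result monic gives the answer.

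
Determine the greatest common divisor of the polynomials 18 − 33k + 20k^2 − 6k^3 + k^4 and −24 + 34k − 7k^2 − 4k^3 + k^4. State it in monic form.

By polynomial division,
  k^4 − 6k^3 + 20k^2 − 33k + 18 = (k^4 − 4k^3 − 7k^2 + 34k − 24) + (−2k^3 + 27k^2 − 67k + 42)
  k^4 − 4k^3 − 7k^2 + 34k − 24 = (−(1/2)k − 19/4)(−2k^3 + 27k^2 − 67k + 42) + ((351/4)k^2 − (1053/4)k + 351/2)
  −2k^3 + 27k^2 − 67k + 42 = (−(8/351)k + 28/117)((351/4)k^2 − (1053/4)k + 351/2) + (0)
Last nonzero remainder: (351/4)k^2 − (1053/4)k + 351/2. Dividing through by 351/4 gives the monic gcd k^2 − 3k + 2.

2 − 3k + k^2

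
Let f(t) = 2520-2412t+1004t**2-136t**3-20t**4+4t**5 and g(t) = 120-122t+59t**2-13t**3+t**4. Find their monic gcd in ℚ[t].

-30+23t-9t**2+t**3

Repeated division with remainder:
  4t**5-20t**4-136t**3+1004t**2-2412t+2520 = (4t+32)(t**4-13t**3+59t**2-122t+120) + (44t**3-396t**2+1012t-1320)
  t**4-13t**3+59t**2-122t+120 = ((1/44)t-1/11)(44t**3-396t**2+1012t-1320) + (0)
Last nonzero remainder: 44t**3-396t**2+1012t-1320. Dividing through by 44 gives the monic gcd t**3-9t**2+23t-30.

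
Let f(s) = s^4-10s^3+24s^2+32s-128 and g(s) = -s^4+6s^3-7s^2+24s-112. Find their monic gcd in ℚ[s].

s^2-8s+16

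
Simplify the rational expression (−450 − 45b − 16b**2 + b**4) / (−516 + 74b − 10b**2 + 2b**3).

(75 + 20b + 6b**2 + b**3)/(86 + 2b + 2b**2)

Apply the Euclidean algorithm:
  b**4 − 16b**2 − 45b − 450 = ((1/2)b + 5/2)(2b**3 − 10b**2 + 74b − 516) + (−28b**2 + 28b + 840)
  2b**3 − 10b**2 + 74b − 516 = (−(1/14)b + 2/7)(−28b**2 + 28b + 840) + (126b − 756)
  −28b**2 + 28b + 840 = (−(2/9)b − 10/9)(126b − 756) + (0)
Last nonzero remainder: 126b − 756. Dividing through by 126 gives the monic gcd b − 6.
Cancel b − 6 from numerator and denominator to get the reduced form.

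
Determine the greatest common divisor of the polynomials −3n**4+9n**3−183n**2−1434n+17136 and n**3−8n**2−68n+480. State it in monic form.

n**2+2n−48

Apply the Euclidean algorithm:
  −3n**4+9n**3−183n**2−1434n+17136 = (−3n−15)(n**3−8n**2−68n+480) + (−507n**2−1014n+24336)
  n**3−8n**2−68n+480 = (−(1/507)n+10/507)(−507n**2−1014n+24336) + (0)
Last nonzero remainder: −507n**2−1014n+24336. Dividing through by −507 gives the monic gcd n**2+2n−48.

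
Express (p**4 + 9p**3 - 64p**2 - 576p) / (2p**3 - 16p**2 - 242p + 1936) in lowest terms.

(p**3 + 17p**2 + 72p)/(2p**2 - 242)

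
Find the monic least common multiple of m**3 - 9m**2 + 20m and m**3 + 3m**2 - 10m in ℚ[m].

m**5 - 6m**4 - 17m**3 + 150m**2 - 200m

Repeated division with remainder:
  m**3 - 9m**2 + 20m = (m**3 + 3m**2 - 10m) + (-12m**2 + 30m)
  m**3 + 3m**2 - 10m = (-(1/12)m - 11/24)(-12m**2 + 30m) + ((15/4)m)
  -12m**2 + 30m = (-(16/5)m + 8)((15/4)m) + (0)
Last nonzero remainder: (15/4)m. Dividing through by 15/4 gives the monic gcd m.
Then lcm(f, g) = f·g / gcd(f, g); expanding and making the result monic gives the answer.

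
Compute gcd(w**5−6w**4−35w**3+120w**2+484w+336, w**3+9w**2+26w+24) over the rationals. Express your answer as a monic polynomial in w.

Apply the Euclidean algorithm:
  w**5−6w**4−35w**3+120w**2+484w+336 = (w**2−15w+74)(w**3+9w**2+26w+24) + (−180w**2−1080w−1440)
  w**3+9w**2+26w+24 = (−(1/180)w−1/60)(−180w**2−1080w−1440) + (0)
Last nonzero remainder: −180w**2−1080w−1440. Dividing through by −180 gives the monic gcd w**2+6w+8.

w**2+6w+8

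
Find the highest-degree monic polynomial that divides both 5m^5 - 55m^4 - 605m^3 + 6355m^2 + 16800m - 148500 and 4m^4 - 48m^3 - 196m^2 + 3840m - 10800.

m^3 - 6m^2 - 85m + 450

By polynomial division,
  5m^5 - 55m^4 - 605m^3 + 6355m^2 + 16800m - 148500 = ((5/4)m + 5/4)(4m^4 - 48m^3 - 196m^2 + 3840m - 10800) + (-300m^3 + 1800m^2 + 25500m - 135000)
  4m^4 - 48m^3 - 196m^2 + 3840m - 10800 = (-(1/75)m + 2/25)(-300m^3 + 1800m^2 + 25500m - 135000) + (0)
Last nonzero remainder: -300m^3 + 1800m^2 + 25500m - 135000. Dividing through by -300 gives the monic gcd m^3 - 6m^2 - 85m + 450.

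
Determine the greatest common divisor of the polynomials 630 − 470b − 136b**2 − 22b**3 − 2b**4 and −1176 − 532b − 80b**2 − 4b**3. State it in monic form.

By polynomial division,
  −2b**4 − 22b**3 − 136b**2 − 470b + 630 = ((1/2)b − 9/2)(−4b**3 − 80b**2 − 532b − 1176) + (−230b**2 − 2276b − 4662)
  −4b**3 − 80b**2 − 532b − 1176 = ((2/115)b + 2324/13225)(−230b**2 − 2276b − 4662) + (−(674016/13225)b − 4718112/13225)
  −230b**2 − 2276b − 4662 = ((1520875/337008)b + 1467975/112336)(−(674016/13225)b − 4718112/13225) + (0)
Last nonzero remainder: −(674016/13225)b − 4718112/13225. Dividing through by −674016/13225 gives the monic gcd b + 7.

7 + b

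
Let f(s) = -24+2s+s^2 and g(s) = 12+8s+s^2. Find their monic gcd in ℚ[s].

6+s

Euclidean algorithm in ℚ[s]:
  s^2+2s-24 = (s^2+8s+12) + (-6s-36)
  s^2+8s+12 = (-(1/6)s-1/3)(-6s-36) + (0)
Last nonzero remainder: -6s-36. Dividing through by -6 gives the monic gcd s+6.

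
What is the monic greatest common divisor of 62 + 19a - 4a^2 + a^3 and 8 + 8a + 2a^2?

2 + a

Euclidean algorithm in ℚ[a]:
  a^3 - 4a^2 + 19a + 62 = ((1/2)a - 4)(2a^2 + 8a + 8) + (47a + 94)
  2a^2 + 8a + 8 = ((2/47)a + 4/47)(47a + 94) + (0)
Last nonzero remainder: 47a + 94. Dividing through by 47 gives the monic gcd a + 2.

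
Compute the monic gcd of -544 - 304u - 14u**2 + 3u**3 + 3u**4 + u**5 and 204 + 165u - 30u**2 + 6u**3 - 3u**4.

-68 + 13u - 3u**2 + u**3

Repeated division with remainder:
  u**5 + 3u**4 + 3u**3 - 14u**2 - 304u - 544 = (-(1/3)u - 5/3)(-3u**4 + 6u**3 - 30u**2 + 165u + 204) + (3u**3 - 9u**2 + 39u - 204)
  -3u**4 + 6u**3 - 30u**2 + 165u + 204 = (-u - 1)(3u**3 - 9u**2 + 39u - 204) + (0)
Last nonzero remainder: 3u**3 - 9u**2 + 39u - 204. Dividing through by 3 gives the monic gcd u**3 - 3u**2 + 13u - 68.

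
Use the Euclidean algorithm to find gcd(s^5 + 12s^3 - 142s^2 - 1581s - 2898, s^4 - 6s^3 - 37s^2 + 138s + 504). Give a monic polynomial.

Euclidean algorithm in ℚ[s]:
  s^5 + 12s^3 - 142s^2 - 1581s - 2898 = (s + 6)(s^4 - 6s^3 - 37s^2 + 138s + 504) + (85s^3 - 58s^2 - 2913s - 5922)
  s^4 - 6s^3 - 37s^2 + 138s + 504 = ((1/85)s - 452/7225)(85s^3 - 58s^2 - 2913s - 5922) + (-(45936/7225)s^2 + (183744/7225)s + 964656/7225)
  85s^3 - 58s^2 - 2913s - 5922 = (-(614125/45936)s - 339575/7656)(-(45936/7225)s^2 + (183744/7225)s + 964656/7225) + (0)
Last nonzero remainder: -(45936/7225)s^2 + (183744/7225)s + 964656/7225. Dividing through by -45936/7225 gives the monic gcd s^2 - 4s - 21.

s^2 - 4s - 21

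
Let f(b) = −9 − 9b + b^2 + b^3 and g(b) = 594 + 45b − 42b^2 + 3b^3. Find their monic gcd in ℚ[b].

Apply the Euclidean algorithm:
  b^3 + b^2 − 9b − 9 = (1/3)(3b^3 − 42b^2 + 45b + 594) + (15b^2 − 24b − 207)
  3b^3 − 42b^2 + 45b + 594 = ((1/5)b − 62/25)(15b^2 − 24b − 207) + ((672/25)b + 2016/25)
  15b^2 − 24b − 207 = ((125/224)b − 575/224)((672/25)b + 2016/25) + (0)
Last nonzero remainder: (672/25)b + 2016/25. Dividing through by 672/25 gives the monic gcd b + 3.

3 + b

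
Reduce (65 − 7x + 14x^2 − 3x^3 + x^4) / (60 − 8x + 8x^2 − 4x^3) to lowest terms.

(−13 + 4x − x^2)/(−12 + 4x)

By polynomial division,
  x^4 − 3x^3 + 14x^2 − 7x + 65 = (−(1/4)x + 1/4)(−4x^3 + 8x^2 − 8x + 60) + (10x^2 + 10x + 50)
  −4x^3 + 8x^2 − 8x + 60 = (−(2/5)x + 6/5)(10x^2 + 10x + 50) + (0)
Last nonzero remainder: 10x^2 + 10x + 50. Dividing through by 10 gives the monic gcd x^2 + x + 5.
Cancel x^2 + x + 5 from numerator and denominator to get the reduced form.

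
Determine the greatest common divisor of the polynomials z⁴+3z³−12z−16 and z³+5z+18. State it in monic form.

z+2

Euclidean algorithm in ℚ[z]:
  z⁴+3z³−12z−16 = (z+3)(z³+5z+18) + (−5z²−45z−70)
  z³+5z+18 = (−(1/5)z+9/5)(−5z²−45z−70) + (72z+144)
  −5z²−45z−70 = (−(5/72)z−35/72)(72z+144) + (0)
Last nonzero remainder: 72z+144. Dividing through by 72 gives the monic gcd z+2.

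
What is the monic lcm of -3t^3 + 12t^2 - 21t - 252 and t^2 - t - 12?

Repeated division with remainder:
  -3t^3 + 12t^2 - 21t - 252 = (-3t + 9)(t^2 - t - 12) + (-48t - 144)
  t^2 - t - 12 = (-(1/48)t + 1/12)(-48t - 144) + (0)
Last nonzero remainder: -48t - 144. Dividing through by -48 gives the monic gcd t + 3.
Then lcm(f, g) = f·g / gcd(f, g); expanding and making the result monic gives the answer.

t^4 - 8t^3 + 23t^2 + 56t - 336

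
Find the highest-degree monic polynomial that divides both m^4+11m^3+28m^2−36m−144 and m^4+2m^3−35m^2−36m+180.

Repeated division with remainder:
  m^4+11m^3+28m^2−36m−144 = (m^4+2m^3−35m^2−36m+180) + (9m^3+63m^2−324)
  m^4+2m^3−35m^2−36m+180 = ((1/9)m−5/9)(9m^3+63m^2−324) + (0)
Last nonzero remainder: 9m^3+63m^2−324. Dividing through by 9 gives the monic gcd m^3+7m^2−36.

m^3+7m^2−36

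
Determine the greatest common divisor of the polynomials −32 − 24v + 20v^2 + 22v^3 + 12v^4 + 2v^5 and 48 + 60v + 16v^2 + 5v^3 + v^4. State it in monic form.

Apply the Euclidean algorithm:
  2v^5 + 12v^4 + 22v^3 + 20v^2 − 24v − 32 = (2v + 2)(v^4 + 5v^3 + 16v^2 + 60v + 48) + (−20v^3 − 132v^2 − 240v − 128)
  v^4 + 5v^3 + 16v^2 + 60v + 48 = (−(1/20)v + 2/25)(−20v^3 − 132v^2 − 240v − 128) + ((364/25)v^2 + (364/5)v + 1456/25)
  −20v^3 − 132v^2 − 240v − 128 = (−(125/91)v − 200/91)((364/25)v^2 + (364/5)v + 1456/25) + (0)
Last nonzero remainder: (364/25)v^2 + (364/5)v + 1456/25. Dividing through by 364/25 gives the monic gcd v^2 + 5v + 4.

4 + 5v + v^2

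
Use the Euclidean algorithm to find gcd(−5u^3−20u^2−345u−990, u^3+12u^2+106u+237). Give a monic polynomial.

Repeated division with remainder:
  −5u^3−20u^2−345u−990 = (−5)(u^3+12u^2+106u+237) + (40u^2+185u+195)
  u^3+12u^2+106u+237 = ((1/40)u+59/320)(40u^2+185u+195) + ((4289/64)u+12867/64)
  40u^2+185u+195 = ((2560/4289)u+4160/4289)((4289/64)u+12867/64) + (0)
Last nonzero remainder: (4289/64)u+12867/64. Dividing through by 4289/64 gives the monic gcd u+3.

u+3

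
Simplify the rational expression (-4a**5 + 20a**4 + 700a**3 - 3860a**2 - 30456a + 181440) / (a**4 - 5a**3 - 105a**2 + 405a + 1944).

(-4a**2 - 12a + 280)/(a + 3)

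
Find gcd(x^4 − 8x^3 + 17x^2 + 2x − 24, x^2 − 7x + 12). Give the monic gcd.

x^2 − 7x + 12

By polynomial division,
  x^4 − 8x^3 + 17x^2 + 2x − 24 = (x^2 − x − 2)(x^2 − 7x + 12) + (0)
The last nonzero remainder x^2 − 7x + 12 is already monic.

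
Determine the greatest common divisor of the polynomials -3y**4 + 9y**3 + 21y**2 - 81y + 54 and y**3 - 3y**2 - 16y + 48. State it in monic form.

y - 3

Apply the Euclidean algorithm:
  -3y**4 + 9y**3 + 21y**2 - 81y + 54 = (-3y)(y**3 - 3y**2 - 16y + 48) + (-27y**2 + 63y + 54)
  y**3 - 3y**2 - 16y + 48 = (-(1/27)y + 2/81)(-27y**2 + 63y + 54) + (-(140/9)y + 140/3)
  -27y**2 + 63y + 54 = ((243/140)y + 81/70)(-(140/9)y + 140/3) + (0)
Last nonzero remainder: -(140/9)y + 140/3. Dividing through by -140/9 gives the monic gcd y - 3.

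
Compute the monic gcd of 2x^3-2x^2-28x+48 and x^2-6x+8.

x-2

Apply the Euclidean algorithm:
  2x^3-2x^2-28x+48 = (2x+10)(x^2-6x+8) + (16x-32)
  x^2-6x+8 = ((1/16)x-1/4)(16x-32) + (0)
Last nonzero remainder: 16x-32. Dividing through by 16 gives the monic gcd x-2.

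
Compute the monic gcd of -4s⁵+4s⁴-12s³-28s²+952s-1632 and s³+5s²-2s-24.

s²+2s-8

Euclidean algorithm in ℚ[s]:
  -4s⁵+4s⁴-12s³-28s²+952s-1632 = (-4s²+24s-140)(s³+5s²-2s-24) + (624s²+1248s-4992)
  s³+5s²-2s-24 = ((1/624)s+1/208)(624s²+1248s-4992) + (0)
Last nonzero remainder: 624s²+1248s-4992. Dividing through by 624 gives the monic gcd s²+2s-8.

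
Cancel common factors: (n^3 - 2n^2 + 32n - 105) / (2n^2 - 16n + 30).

(n^2 + n + 35)/(2n - 10)

By polynomial division,
  n^3 - 2n^2 + 32n - 105 = ((1/2)n + 3)(2n^2 - 16n + 30) + (65n - 195)
  2n^2 - 16n + 30 = ((2/65)n - 2/13)(65n - 195) + (0)
Last nonzero remainder: 65n - 195. Dividing through by 65 gives the monic gcd n - 3.
Cancel n - 3 from numerator and denominator to get the reduced form.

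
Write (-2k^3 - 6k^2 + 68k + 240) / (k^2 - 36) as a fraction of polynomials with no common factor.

By polynomial division,
  -2k^3 - 6k^2 + 68k + 240 = (-2k - 6)(k^2 - 36) + (-4k + 24)
  k^2 - 36 = (-(1/4)k - 3/2)(-4k + 24) + (0)
Last nonzero remainder: -4k + 24. Dividing through by -4 gives the monic gcd k - 6.
Cancel k - 6 from numerator and denominator to get the reduced form.

(-2k^2 - 18k - 40)/(k + 6)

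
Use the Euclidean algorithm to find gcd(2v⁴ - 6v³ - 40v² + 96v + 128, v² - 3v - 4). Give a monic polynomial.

v² - 3v - 4

By polynomial division,
  2v⁴ - 6v³ - 40v² + 96v + 128 = (2v² - 32)(v² - 3v - 4) + (0)
The last nonzero remainder v² - 3v - 4 is already monic.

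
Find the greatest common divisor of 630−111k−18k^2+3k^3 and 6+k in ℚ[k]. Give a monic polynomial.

6+k

Repeated division with remainder:
  3k^3−18k^2−111k+630 = (3k^2−36k+105)(k+6) + (0)
The last nonzero remainder k+6 is already monic.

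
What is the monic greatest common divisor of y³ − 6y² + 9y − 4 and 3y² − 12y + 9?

Repeated division with remainder:
  y³ − 6y² + 9y − 4 = ((1/3)y − 2/3)(3y² − 12y + 9) + (−2y + 2)
  3y² − 12y + 9 = (−(3/2)y + 9/2)(−2y + 2) + (0)
Last nonzero remainder: −2y + 2. Dividing through by −2 gives the monic gcd y − 1.

y − 1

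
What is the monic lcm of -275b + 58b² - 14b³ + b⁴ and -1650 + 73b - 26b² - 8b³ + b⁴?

-1650b + 73b² - 26b³ - 8b⁴ + b⁵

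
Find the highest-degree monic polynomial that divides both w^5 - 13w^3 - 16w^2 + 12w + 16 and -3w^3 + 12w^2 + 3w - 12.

Euclidean algorithm in ℚ[w]:
  w^5 - 13w^3 - 16w^2 + 12w + 16 = (-(1/3)w^2 - (4/3)w - 4/3)(-3w^3 + 12w^2 + 3w - 12) + (0)
Last nonzero remainder: -3w^3 + 12w^2 + 3w - 12. Dividing through by -3 gives the monic gcd w^3 - 4w^2 - w + 4.

w^3 - 4w^2 - w + 4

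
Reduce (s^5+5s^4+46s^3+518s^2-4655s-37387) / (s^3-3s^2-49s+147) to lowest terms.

Apply the Euclidean algorithm:
  s^5+5s^4+46s^3+518s^2-4655s-37387 = (s^2+8s+119)(s^3-3s^2-49s+147) + (1120s^2-54880)
  s^3-3s^2-49s+147 = ((1/1120)s-3/1120)(1120s^2-54880) + (0)
Last nonzero remainder: 1120s^2-54880. Dividing through by 1120 gives the monic gcd s^2-49.
Cancel s^2-49 from numerator and denominator to get the reduced form.

(s^3+5s^2+95s+763)/(s-3)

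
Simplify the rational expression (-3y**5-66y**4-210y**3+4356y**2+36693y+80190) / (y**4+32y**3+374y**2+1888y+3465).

(-3y**2+9y+162)/(y+7)

By polynomial division,
  -3y**5-66y**4-210y**3+4356y**2+36693y+80190 = (-3y+30)(y**4+32y**3+374y**2+1888y+3465) + (-48y**3-1200y**2-9552y-23760)
  y**4+32y**3+374y**2+1888y+3465 = (-(1/48)y-7/48)(-48y**3-1200y**2-9552y-23760) + (0)
Last nonzero remainder: -48y**3-1200y**2-9552y-23760. Dividing through by -48 gives the monic gcd y**3+25y**2+199y+495.
Cancel y**3+25y**2+199y+495 from numerator and denominator to get the reduced form.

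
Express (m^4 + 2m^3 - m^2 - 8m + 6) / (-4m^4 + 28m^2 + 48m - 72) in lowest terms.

(-m + 1)/(4m - 12)

Apply the Euclidean algorithm:
  m^4 + 2m^3 - m^2 - 8m + 6 = (-1/4)(-4m^4 + 28m^2 + 48m - 72) + (2m^3 + 6m^2 + 4m - 12)
  -4m^4 + 28m^2 + 48m - 72 = (-2m + 6)(2m^3 + 6m^2 + 4m - 12) + (0)
Last nonzero remainder: 2m^3 + 6m^2 + 4m - 12. Dividing through by 2 gives the monic gcd m^3 + 3m^2 + 2m - 6.
Cancel m^3 + 3m^2 + 2m - 6 from numerator and denominator to get the reduced form.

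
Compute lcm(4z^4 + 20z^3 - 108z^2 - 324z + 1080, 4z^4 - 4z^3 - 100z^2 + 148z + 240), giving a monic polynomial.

z^6 + 2z^5 - 46z^4 - 20z^3 + 621z^2 - 486z - 1080

Apply the Euclidean algorithm:
  4z^4 + 20z^3 - 108z^2 - 324z + 1080 = (4z^4 - 4z^3 - 100z^2 + 148z + 240) + (24z^3 - 8z^2 - 472z + 840)
  4z^4 - 4z^3 - 100z^2 + 148z + 240 = ((1/6)z - 1/9)(24z^3 - 8z^2 - 472z + 840) + (-(200/9)z^2 - (400/9)z + 1000/3)
  24z^3 - 8z^2 - 472z + 840 = (-(27/25)z + 63/25)(-(200/9)z^2 - (400/9)z + 1000/3) + (0)
Last nonzero remainder: -(200/9)z^2 - (400/9)z + 1000/3. Dividing through by -200/9 gives the monic gcd z^2 + 2z - 15.
Then lcm(f, g) = f·g / gcd(f, g); expanding and making the result monic gives the answer.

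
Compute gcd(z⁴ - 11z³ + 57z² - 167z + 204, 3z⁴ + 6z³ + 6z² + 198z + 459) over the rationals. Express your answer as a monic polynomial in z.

z² - 4z + 17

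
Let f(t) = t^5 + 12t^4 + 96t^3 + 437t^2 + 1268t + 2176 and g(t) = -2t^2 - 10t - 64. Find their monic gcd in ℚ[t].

Euclidean algorithm in ℚ[t]:
  t^5 + 12t^4 + 96t^3 + 437t^2 + 1268t + 2176 = (-(1/2)t^3 - (7/2)t^2 - (29/2)t - 34)(-2t^2 - 10t - 64) + (0)
Last nonzero remainder: -2t^2 - 10t - 64. Dividing through by -2 gives the monic gcd t^2 + 5t + 32.

t^2 + 5t + 32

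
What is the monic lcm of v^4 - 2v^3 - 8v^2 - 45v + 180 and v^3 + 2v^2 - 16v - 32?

Euclidean algorithm in ℚ[v]:
  v^4 - 2v^3 - 8v^2 - 45v + 180 = (v - 4)(v^3 + 2v^2 - 16v - 32) + (16v^2 - 77v + 52)
  v^3 + 2v^2 - 16v - 32 = ((1/16)v + 109/256)(16v^2 - 77v + 52) + ((3465/256)v - 3465/64)
  16v^2 - 77v + 52 = ((4096/3465)v - 3328/3465)((3465/256)v - 3465/64) + (0)
Last nonzero remainder: (3465/256)v - 3465/64. Dividing through by 3465/256 gives the monic gcd v - 4.
Then lcm(f, g) = f·g / gcd(f, g); expanding and making the result monic gives the answer.

v^6 + 4v^5 - 12v^4 - 109v^3 - 154v^2 + 720v + 1440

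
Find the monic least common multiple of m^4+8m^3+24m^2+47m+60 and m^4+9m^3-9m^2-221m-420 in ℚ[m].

m^6+10m^5+5m^4-185m^3-686m^2-1525m-2100

Euclidean algorithm in ℚ[m]:
  m^4+8m^3+24m^2+47m+60 = (m^4+9m^3-9m^2-221m-420) + (-m^3+33m^2+268m+480)
  m^4+9m^3-9m^2-221m-420 = (-m-42)(-m^3+33m^2+268m+480) + (1645m^2+11515m+19740)
  -m^3+33m^2+268m+480 = (-(1/1645)m+8/329)(1645m^2+11515m+19740) + (0)
Last nonzero remainder: 1645m^2+11515m+19740. Dividing through by 1645 gives the monic gcd m^2+7m+12.
Then lcm(f, g) = f·g / gcd(f, g); expanding and making the result monic gives the answer.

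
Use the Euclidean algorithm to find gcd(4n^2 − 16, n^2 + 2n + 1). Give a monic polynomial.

Apply the Euclidean algorithm:
  4n^2 − 16 = (4)(n^2 + 2n + 1) + (−8n − 20)
  n^2 + 2n + 1 = (−(1/8)n + 1/16)(−8n − 20) + (9/4)
  −8n − 20 = (−(32/9)n − 80/9)(9/4) + (0)
The last nonzero remainder is the constant 9/4, so the polynomials are coprime and gcd = 1.

1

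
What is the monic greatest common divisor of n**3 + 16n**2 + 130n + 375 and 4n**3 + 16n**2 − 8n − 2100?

n**2 + 11n + 75

Apply the Euclidean algorithm:
  n**3 + 16n**2 + 130n + 375 = (1/4)(4n**3 + 16n**2 − 8n − 2100) + (12n**2 + 132n + 900)
  4n**3 + 16n**2 − 8n − 2100 = ((1/3)n − 7/3)(12n**2 + 132n + 900) + (0)
Last nonzero remainder: 12n**2 + 132n + 900. Dividing through by 12 gives the monic gcd n**2 + 11n + 75.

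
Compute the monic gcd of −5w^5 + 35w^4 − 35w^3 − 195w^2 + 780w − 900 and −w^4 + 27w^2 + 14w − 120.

Repeated division with remainder:
  −5w^5 + 35w^4 − 35w^3 − 195w^2 + 780w − 900 = (5w − 35)(−w^4 + 27w^2 + 14w − 120) + (−170w^3 + 680w^2 + 1870w − 5100)
  −w^4 + 27w^2 + 14w − 120 = ((1/170)w + 2/85)(−170w^3 + 680w^2 + 1870w − 5100) + (0)
Last nonzero remainder: −170w^3 + 680w^2 + 1870w − 5100. Dividing through by −170 gives the monic gcd w^3 − 4w^2 − 11w + 30.

w^3 − 4w^2 − 11w + 30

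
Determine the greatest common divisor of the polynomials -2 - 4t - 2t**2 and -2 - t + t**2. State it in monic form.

Euclidean algorithm in ℚ[t]:
  -2t**2 - 4t - 2 = (-2)(t**2 - t - 2) + (-6t - 6)
  t**2 - t - 2 = (-(1/6)t + 1/3)(-6t - 6) + (0)
Last nonzero remainder: -6t - 6. Dividing through by -6 gives the monic gcd t + 1.

1 + t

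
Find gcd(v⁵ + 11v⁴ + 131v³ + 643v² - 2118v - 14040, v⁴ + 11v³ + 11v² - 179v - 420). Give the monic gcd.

v² + v - 20

Euclidean algorithm in ℚ[v]:
  v⁵ + 11v⁴ + 131v³ + 643v² - 2118v - 14040 = (v)(v⁴ + 11v³ + 11v² - 179v - 420) + (120v³ + 822v² - 1698v - 14040)
  v⁴ + 11v³ + 11v² - 179v - 420 = ((1/120)v + 83/2400)(120v³ + 822v² - 1698v - 14040) + (-(1311/400)v² - (1311/400)v + 1311/20)
  120v³ + 822v² - 1698v - 14040 = (-(16000/437)v - 93600/437)(-(1311/400)v² - (1311/400)v + 1311/20) + (0)
Last nonzero remainder: -(1311/400)v² - (1311/400)v + 1311/20. Dividing through by -1311/400 gives the monic gcd v² + v - 20.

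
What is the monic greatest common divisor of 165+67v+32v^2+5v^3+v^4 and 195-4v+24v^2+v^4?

15+2v+v^2

Repeated division with remainder:
  v^4+5v^3+32v^2+67v+165 = (v^4+24v^2-4v+195) + (5v^3+8v^2+71v-30)
  v^4+24v^2-4v+195 = ((1/5)v-8/25)(5v^3+8v^2+71v-30) + ((309/25)v^2+(618/25)v+927/5)
  5v^3+8v^2+71v-30 = ((125/309)v-50/309)((309/25)v^2+(618/25)v+927/5) + (0)
Last nonzero remainder: (309/25)v^2+(618/25)v+927/5. Dividing through by 309/25 gives the monic gcd v^2+2v+15.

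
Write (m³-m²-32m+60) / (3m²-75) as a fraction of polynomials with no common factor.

Euclidean algorithm in ℚ[m]:
  m³-m²-32m+60 = ((1/3)m-1/3)(3m²-75) + (-7m+35)
  3m²-75 = (-(3/7)m-15/7)(-7m+35) + (0)
Last nonzero remainder: -7m+35. Dividing through by -7 gives the monic gcd m-5.
Cancel m-5 from numerator and denominator to get the reduced form.

(m²+4m-12)/(3m+15)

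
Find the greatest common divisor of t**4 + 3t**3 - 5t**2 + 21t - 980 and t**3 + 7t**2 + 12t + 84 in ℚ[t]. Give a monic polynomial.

Repeated division with remainder:
  t**4 + 3t**3 - 5t**2 + 21t - 980 = (t - 4)(t**3 + 7t**2 + 12t + 84) + (11t**2 - 15t - 644)
  t**3 + 7t**2 + 12t + 84 = ((1/11)t + 92/121)(11t**2 - 15t - 644) + ((9916/121)t + 69412/121)
  11t**2 - 15t - 644 = ((1331/9916)t - 2783/2479)((9916/121)t + 69412/121) + (0)
Last nonzero remainder: (9916/121)t + 69412/121. Dividing through by 9916/121 gives the monic gcd t + 7.

t + 7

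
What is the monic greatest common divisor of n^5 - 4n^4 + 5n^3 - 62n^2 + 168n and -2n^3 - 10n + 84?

Repeated division with remainder:
  n^5 - 4n^4 + 5n^3 - 62n^2 + 168n = (-(1/2)n^2 + 2n)(-2n^3 - 10n + 84) + (0)
Last nonzero remainder: -2n^3 - 10n + 84. Dividing through by -2 gives the monic gcd n^3 + 5n - 42.

n^3 + 5n - 42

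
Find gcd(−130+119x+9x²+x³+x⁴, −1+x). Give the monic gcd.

−1+x

Repeated division with remainder:
  x⁴+x³+9x²+119x−130 = (x³+2x²+11x+130)(x−1) + (0)
The last nonzero remainder x−1 is already monic.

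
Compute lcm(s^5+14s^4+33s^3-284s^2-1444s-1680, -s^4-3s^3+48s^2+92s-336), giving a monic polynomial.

Repeated division with remainder:
  s^5+14s^4+33s^3-284s^2-1444s-1680 = (-s-11)(-s^4-3s^3+48s^2+92s-336) + (48s^3+336s^2-768s-5376)
  -s^4-3s^3+48s^2+92s-336 = (-(1/48)s+1/12)(48s^3+336s^2-768s-5376) + (4s^2+44s+112)
  48s^3+336s^2-768s-5376 = (12s-48)(4s^2+44s+112) + (0)
Last nonzero remainder: 4s^2+44s+112. Dividing through by 4 gives the monic gcd s^2+11s+28.
Then lcm(f, g) = f·g / gcd(f, g); expanding and making the result monic gives the answer.

s^7+6s^6-67s^5-380s^4+1224s^3+6464s^2-3888s-20160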